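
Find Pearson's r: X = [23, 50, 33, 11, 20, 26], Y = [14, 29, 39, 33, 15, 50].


Mean X = 27.1667, Mean Y = 30.0000
SD X = 12.157531, SD Y = 12.727922
Cov = 22.000000
r = 22.000000/(12.157531*12.727922) = 0.1422

r = 0.1422


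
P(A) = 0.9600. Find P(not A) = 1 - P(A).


P(not A) = 1 - 0.9600 = 0.0400

P(not A) = 0.0400


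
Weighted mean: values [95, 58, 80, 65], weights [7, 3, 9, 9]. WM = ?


Numerator = 95*7 + 58*3 + 80*9 + 65*9 = 2144
Denominator = 7 + 3 + 9 + 9 = 28
WM = 2144/28 = 76.5714

WM = 76.5714


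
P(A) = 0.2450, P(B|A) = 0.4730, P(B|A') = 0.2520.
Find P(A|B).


P(B) = P(B|A)*P(A) + P(B|A')*P(A')
= 0.4730*0.2450 + 0.2520*0.7550
= 0.115885 + 0.190260 = 0.306145
P(A|B) = 0.115885/0.306145 = 0.3785

P(A|B) = 0.3785


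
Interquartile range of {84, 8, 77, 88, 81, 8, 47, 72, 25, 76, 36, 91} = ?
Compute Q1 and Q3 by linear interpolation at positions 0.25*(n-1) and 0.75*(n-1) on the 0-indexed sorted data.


Sorted: 8, 8, 25, 36, 47, 72, 76, 77, 81, 84, 88, 91
Q1 (25th %ile) = 33.2500
Q3 (75th %ile) = 81.7500
IQR = 81.7500 - 33.2500 = 48.5000

IQR = 48.5000


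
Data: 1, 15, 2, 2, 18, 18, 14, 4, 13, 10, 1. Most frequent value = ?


Frequencies: 1:2, 2:2, 4:1, 10:1, 13:1, 14:1, 15:1, 18:2
Max frequency = 2
Mode = 1, 2, 18

Mode = 1, 2, 18


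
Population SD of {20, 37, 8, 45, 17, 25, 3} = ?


Mean = 22.1429
Variance = 192.6939
SD = sqrt(192.6939) = 13.8814

SD = 13.8814


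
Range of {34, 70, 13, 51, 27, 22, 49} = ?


Max = 70, Min = 13
Range = 70 - 13 = 57

Range = 57


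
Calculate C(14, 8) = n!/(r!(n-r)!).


C(14,8) = 14!/(8! × 6!)
= 87178291200/(40320 × 720)
= 3003

C(14,8) = 3003


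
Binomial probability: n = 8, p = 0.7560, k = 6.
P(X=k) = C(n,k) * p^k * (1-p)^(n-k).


C(8,6) = 28
p^6 = 0.186694
(1-p)^2 = 0.059536
P = 28 * 0.186694 * 0.059536 = 0.3112

P(X=6) = 0.3112


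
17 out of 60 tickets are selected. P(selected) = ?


P = 17/60 = 0.2833

P = 0.2833


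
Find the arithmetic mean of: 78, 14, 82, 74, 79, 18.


Sum = 78 + 14 + 82 + 74 + 79 + 18 = 345
n = 6
Mean = 345/6 = 57.5000

Mean = 57.5000


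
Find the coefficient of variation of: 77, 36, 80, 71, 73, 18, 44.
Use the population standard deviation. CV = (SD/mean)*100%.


Mean = 57.0000
SD = 22.3990
CV = (22.3990/57.0000)*100 = 39.2965%

CV = 39.2965%


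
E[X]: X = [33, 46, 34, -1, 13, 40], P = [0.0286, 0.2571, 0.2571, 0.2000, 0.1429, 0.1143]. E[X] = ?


E[X] = 33*0.0286 + 46*0.2571 + 34*0.2571 - 1*0.2000 + 13*0.1429 + 40*0.1143
= 0.9438 + 11.8266 + 8.7414 - 0.2000 + 1.8577 + 4.5720
= 27.7415

E[X] = 27.7415


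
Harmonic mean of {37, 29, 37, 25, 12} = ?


Sum of reciprocals = 1/37 + 1/29 + 1/37 + 1/25 + 1/12 = 0.211870
HM = 5/0.211870 = 23.5994

HM = 23.5994


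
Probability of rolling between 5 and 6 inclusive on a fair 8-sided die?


Favorable outcomes (5 ≤ roll ≤ 6): 2
Total outcomes = 8
P = 2/8 = 0.2500

P = 0.2500


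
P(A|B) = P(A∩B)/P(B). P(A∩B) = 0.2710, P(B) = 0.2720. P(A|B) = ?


P(A|B) = 0.2710/0.2720 = 0.9963

P(A|B) = 0.9963


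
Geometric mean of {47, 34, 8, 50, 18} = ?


Product = 47 × 34 × 8 × 50 × 18 = 11505600
GM = 11505600^(1/5) = 25.8334

GM = 25.8334


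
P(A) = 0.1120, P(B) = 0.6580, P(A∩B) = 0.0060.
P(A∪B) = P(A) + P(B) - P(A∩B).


P(A∪B) = 0.1120 + 0.6580 - 0.0060
= 0.7700 - 0.0060
= 0.7640

P(A∪B) = 0.7640


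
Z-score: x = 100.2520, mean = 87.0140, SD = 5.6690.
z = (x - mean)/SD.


z = (100.2520 - 87.0140)/5.6690
= 13.2380/5.6690
= 2.3352

z = 2.3352


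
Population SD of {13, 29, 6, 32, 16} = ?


Mean = 19.2000
Variance = 96.5600
SD = sqrt(96.5600) = 9.8265

SD = 9.8265


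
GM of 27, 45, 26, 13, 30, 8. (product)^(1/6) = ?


Product = 27 × 45 × 26 × 13 × 30 × 8 = 98560800
GM = 98560800^(1/6) = 21.4924

GM = 21.4924


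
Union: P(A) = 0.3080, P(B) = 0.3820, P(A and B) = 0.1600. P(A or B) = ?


P(A∪B) = 0.3080 + 0.3820 - 0.1600
= 0.6900 - 0.1600
= 0.5300

P(A∪B) = 0.5300


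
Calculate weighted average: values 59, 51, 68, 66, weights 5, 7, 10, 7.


Numerator = 59*5 + 51*7 + 68*10 + 66*7 = 1794
Denominator = 5 + 7 + 10 + 7 = 29
WM = 1794/29 = 61.8621

WM = 61.8621


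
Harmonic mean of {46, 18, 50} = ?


Sum of reciprocals = 1/46 + 1/18 + 1/50 = 0.097295
HM = 3/0.097295 = 30.8342

HM = 30.8342


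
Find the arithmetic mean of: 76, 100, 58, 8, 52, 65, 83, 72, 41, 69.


Sum = 76 + 100 + 58 + 8 + 52 + 65 + 83 + 72 + 41 + 69 = 624
n = 10
Mean = 624/10 = 62.4000

Mean = 62.4000


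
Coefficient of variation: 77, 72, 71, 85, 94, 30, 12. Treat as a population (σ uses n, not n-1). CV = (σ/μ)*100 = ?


Mean = 63.0000
SD = 27.9694
CV = (27.9694/63.0000)*100 = 44.3958%

CV = 44.3958%


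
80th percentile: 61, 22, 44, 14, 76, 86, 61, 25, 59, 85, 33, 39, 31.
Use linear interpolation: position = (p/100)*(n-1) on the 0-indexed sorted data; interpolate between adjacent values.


Sorted: 14, 22, 25, 31, 33, 39, 44, 59, 61, 61, 76, 85, 86
n = 13
Index = 80/100 * 12 = 9.6000
Lower = data[9] = 61, Upper = data[10] = 76
P80 = 61 + 0.6000*(15) = 70.0000

P80 = 70.0000


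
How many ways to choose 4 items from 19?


C(19,4) = 19!/(4! × 15!)
= 121645100408832000/(24 × 1307674368000)
= 3876

C(19,4) = 3876


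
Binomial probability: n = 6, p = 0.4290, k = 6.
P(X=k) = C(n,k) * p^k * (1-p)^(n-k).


C(6,6) = 1
p^6 = 0.006234
(1-p)^0 = 1.000000
P = 1 * 0.006234 * 1.000000 = 0.0062

P(X=6) = 0.0062


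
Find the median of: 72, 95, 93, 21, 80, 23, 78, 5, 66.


Sorted: 5, 21, 23, 66, 72, 78, 80, 93, 95
n = 9 (odd)
Middle value = 72

Median = 72


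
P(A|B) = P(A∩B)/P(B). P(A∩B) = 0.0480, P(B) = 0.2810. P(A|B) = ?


P(A|B) = 0.0480/0.2810 = 0.1708

P(A|B) = 0.1708


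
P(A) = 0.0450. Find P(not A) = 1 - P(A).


P(not A) = 1 - 0.0450 = 0.9550

P(not A) = 0.9550


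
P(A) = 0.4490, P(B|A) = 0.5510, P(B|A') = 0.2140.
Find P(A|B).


P(B) = P(B|A)*P(A) + P(B|A')*P(A')
= 0.5510*0.4490 + 0.2140*0.5510
= 0.247399 + 0.117914 = 0.365313
P(A|B) = 0.247399/0.365313 = 0.6772

P(A|B) = 0.6772


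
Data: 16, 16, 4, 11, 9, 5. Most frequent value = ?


Frequencies: 4:1, 5:1, 9:1, 11:1, 16:2
Max frequency = 2
Mode = 16

Mode = 16


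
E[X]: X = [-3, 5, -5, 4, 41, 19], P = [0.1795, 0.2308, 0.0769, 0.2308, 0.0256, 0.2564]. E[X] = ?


E[X] = -3*0.1795 + 5*0.2308 - 5*0.0769 + 4*0.2308 + 41*0.0256 + 19*0.2564
= -0.5385 + 1.1540 - 0.3845 + 0.9232 + 1.0496 + 4.8716
= 7.0754

E[X] = 7.0754


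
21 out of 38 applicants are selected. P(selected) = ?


P = 21/38 = 0.5526

P = 0.5526


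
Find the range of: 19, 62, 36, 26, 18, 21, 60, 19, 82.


Max = 82, Min = 18
Range = 82 - 18 = 64

Range = 64


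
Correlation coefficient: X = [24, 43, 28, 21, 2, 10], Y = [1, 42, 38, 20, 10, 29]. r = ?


Mean X = 21.3333, Mean Y = 23.3333
SD X = 13.059692, SD Y = 14.624941
Cov = 106.222222
r = 106.222222/(13.059692*14.624941) = 0.5561

r = 0.5561


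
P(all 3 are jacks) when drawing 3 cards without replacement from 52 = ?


P(all jacks) = (4/52) × (3/51) × (2/50)
= 0.0002

P = 0.0002


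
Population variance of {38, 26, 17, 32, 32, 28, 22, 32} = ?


Mean = 28.3750
Squared deviations: 92.6406, 5.6406, 129.3906, 13.1406, 13.1406, 0.1406, 40.6406, 13.1406
Sum = 307.8750
Variance = 307.8750/8 = 38.4844

Variance = 38.4844


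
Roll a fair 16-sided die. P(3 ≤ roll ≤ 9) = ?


Favorable outcomes (3 ≤ roll ≤ 9): 7
Total outcomes = 16
P = 7/16 = 0.4375

P = 0.4375


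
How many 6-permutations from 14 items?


P(14,6) = 14!/8!
= 87178291200/40320
= 2162160

P(14,6) = 2162160


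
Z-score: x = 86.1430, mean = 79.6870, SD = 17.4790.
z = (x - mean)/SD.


z = (86.1430 - 79.6870)/17.4790
= 6.4560/17.4790
= 0.3694

z = 0.3694


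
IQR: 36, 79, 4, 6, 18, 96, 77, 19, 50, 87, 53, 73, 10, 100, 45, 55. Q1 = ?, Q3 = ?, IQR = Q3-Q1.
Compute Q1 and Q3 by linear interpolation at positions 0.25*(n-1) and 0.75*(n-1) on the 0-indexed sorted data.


Sorted: 4, 6, 10, 18, 19, 36, 45, 50, 53, 55, 73, 77, 79, 87, 96, 100
Q1 (25th %ile) = 18.7500
Q3 (75th %ile) = 77.5000
IQR = 77.5000 - 18.7500 = 58.7500

IQR = 58.7500


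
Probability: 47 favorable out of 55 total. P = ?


P = 47/55 = 0.8545

P = 0.8545


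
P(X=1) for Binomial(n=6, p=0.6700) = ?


C(6,1) = 6
p^1 = 0.670000
(1-p)^5 = 0.003914
P = 6 * 0.670000 * 0.003914 = 0.0157

P(X=1) = 0.0157


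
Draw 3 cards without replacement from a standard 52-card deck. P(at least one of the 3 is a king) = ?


P(at least one) = 1 - P(none)
P(none) = (48/52) × (47/51) × (46/50) = 0.782624
P(at least one) = 1 - 0.782624 = 0.2174

P = 0.2174


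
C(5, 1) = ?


C(5,1) = 5!/(1! × 4!)
= 120/(1 × 24)
= 5

C(5,1) = 5


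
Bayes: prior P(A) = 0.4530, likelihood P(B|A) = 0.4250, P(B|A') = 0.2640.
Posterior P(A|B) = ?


P(B) = P(B|A)*P(A) + P(B|A')*P(A')
= 0.4250*0.4530 + 0.2640*0.5470
= 0.192525 + 0.144408 = 0.336933
P(A|B) = 0.192525/0.336933 = 0.5714

P(A|B) = 0.5714


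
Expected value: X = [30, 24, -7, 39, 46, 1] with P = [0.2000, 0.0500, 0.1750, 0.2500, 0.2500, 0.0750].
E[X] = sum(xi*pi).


E[X] = 30*0.2000 + 24*0.0500 - 7*0.1750 + 39*0.2500 + 46*0.2500 + 1*0.0750
= 6.0000 + 1.2000 - 1.2250 + 9.7500 + 11.5000 + 0.0750
= 27.3000

E[X] = 27.3000


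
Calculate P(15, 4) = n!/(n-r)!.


P(15,4) = 15!/11!
= 1307674368000/39916800
= 32760

P(15,4) = 32760


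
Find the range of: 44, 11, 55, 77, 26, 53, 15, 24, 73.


Max = 77, Min = 11
Range = 77 - 11 = 66

Range = 66


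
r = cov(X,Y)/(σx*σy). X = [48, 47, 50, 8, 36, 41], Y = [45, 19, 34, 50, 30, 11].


Mean X = 38.3333, Mean Y = 31.5000
SD X = 14.360439, SD Y = 13.598407
Cov = -93.500000
r = -93.500000/(14.360439*13.598407) = -0.4788

r = -0.4788


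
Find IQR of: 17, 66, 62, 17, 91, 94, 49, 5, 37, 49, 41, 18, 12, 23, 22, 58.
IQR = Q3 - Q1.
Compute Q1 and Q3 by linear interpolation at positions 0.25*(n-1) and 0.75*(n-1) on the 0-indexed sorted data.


Sorted: 5, 12, 17, 17, 18, 22, 23, 37, 41, 49, 49, 58, 62, 66, 91, 94
Q1 (25th %ile) = 17.7500
Q3 (75th %ile) = 59.0000
IQR = 59.0000 - 17.7500 = 41.2500

IQR = 41.2500


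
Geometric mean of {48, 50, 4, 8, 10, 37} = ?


Product = 48 × 50 × 4 × 8 × 10 × 37 = 28416000
GM = 28416000^(1/6) = 17.4687

GM = 17.4687


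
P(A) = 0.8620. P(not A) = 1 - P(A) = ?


P(not A) = 1 - 0.8620 = 0.1380

P(not A) = 0.1380


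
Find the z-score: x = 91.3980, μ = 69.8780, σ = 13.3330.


z = (91.3980 - 69.8780)/13.3330
= 21.5200/13.3330
= 1.6140

z = 1.6140


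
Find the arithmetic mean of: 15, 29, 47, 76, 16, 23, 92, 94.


Sum = 15 + 29 + 47 + 76 + 16 + 23 + 92 + 94 = 392
n = 8
Mean = 392/8 = 49.0000

Mean = 49.0000


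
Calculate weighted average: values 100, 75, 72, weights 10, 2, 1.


Numerator = 100*10 + 75*2 + 72*1 = 1222
Denominator = 10 + 2 + 1 = 13
WM = 1222/13 = 94.0000

WM = 94.0000


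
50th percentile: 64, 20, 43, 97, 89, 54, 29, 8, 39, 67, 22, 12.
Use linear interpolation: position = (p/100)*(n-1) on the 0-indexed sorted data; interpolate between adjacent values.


Sorted: 8, 12, 20, 22, 29, 39, 43, 54, 64, 67, 89, 97
n = 12
Index = 50/100 * 11 = 5.5000
Lower = data[5] = 39, Upper = data[6] = 43
P50 = 39 + 0.5000*(4) = 41.0000

P50 = 41.0000


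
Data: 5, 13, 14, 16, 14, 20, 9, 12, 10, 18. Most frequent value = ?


Frequencies: 5:1, 9:1, 10:1, 12:1, 13:1, 14:2, 16:1, 18:1, 20:1
Max frequency = 2
Mode = 14

Mode = 14


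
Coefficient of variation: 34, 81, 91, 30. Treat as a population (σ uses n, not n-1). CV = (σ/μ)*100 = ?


Mean = 59.0000
SD = 27.2672
CV = (27.2672/59.0000)*100 = 46.2156%

CV = 46.2156%


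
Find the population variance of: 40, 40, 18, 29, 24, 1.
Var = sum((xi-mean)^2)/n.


Mean = 25.3333
Squared deviations: 215.1111, 215.1111, 53.7778, 13.4444, 1.7778, 592.1111
Sum = 1091.3333
Variance = 1091.3333/6 = 181.8889

Variance = 181.8889


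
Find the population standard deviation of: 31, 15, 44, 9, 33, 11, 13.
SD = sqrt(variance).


Mean = 22.2857
Variance = 157.9184
SD = sqrt(157.9184) = 12.5666

SD = 12.5666


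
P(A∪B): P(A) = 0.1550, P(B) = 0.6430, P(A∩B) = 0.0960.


P(A∪B) = 0.1550 + 0.6430 - 0.0960
= 0.7980 - 0.0960
= 0.7020

P(A∪B) = 0.7020


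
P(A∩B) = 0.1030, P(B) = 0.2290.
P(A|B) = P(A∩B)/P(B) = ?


P(A|B) = 0.1030/0.2290 = 0.4498

P(A|B) = 0.4498


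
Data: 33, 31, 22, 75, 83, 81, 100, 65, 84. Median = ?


Sorted: 22, 31, 33, 65, 75, 81, 83, 84, 100
n = 9 (odd)
Middle value = 75

Median = 75


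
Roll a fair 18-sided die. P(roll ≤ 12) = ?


Favorable outcomes (roll ≤ 12): 12
Total outcomes = 18
P = 12/18 = 0.6667

P = 0.6667


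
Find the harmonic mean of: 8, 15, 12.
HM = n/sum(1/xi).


Sum of reciprocals = 1/8 + 1/15 + 1/12 = 0.275000
HM = 3/0.275000 = 10.9091

HM = 10.9091


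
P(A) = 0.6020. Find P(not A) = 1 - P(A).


P(not A) = 1 - 0.6020 = 0.3980

P(not A) = 0.3980


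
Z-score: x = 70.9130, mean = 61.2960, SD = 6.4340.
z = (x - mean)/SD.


z = (70.9130 - 61.2960)/6.4340
= 9.6170/6.4340
= 1.4947

z = 1.4947


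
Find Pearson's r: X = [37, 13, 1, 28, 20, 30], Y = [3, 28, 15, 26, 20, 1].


Mean X = 21.5000, Mean Y = 15.5000
SD X = 11.898879, SD Y = 10.436315
Cov = -58.583333
r = -58.583333/(11.898879*10.436315) = -0.4718

r = -0.4718


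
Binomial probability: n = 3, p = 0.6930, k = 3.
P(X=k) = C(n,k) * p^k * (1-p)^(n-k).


C(3,3) = 1
p^3 = 0.332813
(1-p)^0 = 1.000000
P = 1 * 0.332813 * 1.000000 = 0.3328

P(X=3) = 0.3328


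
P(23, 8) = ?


P(23,8) = 23!/15!
= 25852016738884976640000/1307674368000
= 19769460480

P(23,8) = 19769460480


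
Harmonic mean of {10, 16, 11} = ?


Sum of reciprocals = 1/10 + 1/16 + 1/11 = 0.253409
HM = 3/0.253409 = 11.8386

HM = 11.8386


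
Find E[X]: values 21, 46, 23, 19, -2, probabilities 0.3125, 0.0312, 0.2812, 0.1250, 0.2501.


E[X] = 21*0.3125 + 46*0.0312 + 23*0.2812 + 19*0.1250 - 2*0.2501
= 6.5625 + 1.4352 + 6.4676 + 2.3750 - 0.5002
= 16.3401

E[X] = 16.3401


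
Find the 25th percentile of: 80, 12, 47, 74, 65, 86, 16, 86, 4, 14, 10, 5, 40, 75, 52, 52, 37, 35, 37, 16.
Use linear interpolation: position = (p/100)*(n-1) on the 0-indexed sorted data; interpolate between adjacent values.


Sorted: 4, 5, 10, 12, 14, 16, 16, 35, 37, 37, 40, 47, 52, 52, 65, 74, 75, 80, 86, 86
n = 20
Index = 25/100 * 19 = 4.7500
Lower = data[4] = 14, Upper = data[5] = 16
P25 = 14 + 0.7500*(2) = 15.5000

P25 = 15.5000


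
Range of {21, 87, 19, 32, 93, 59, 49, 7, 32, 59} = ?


Max = 93, Min = 7
Range = 93 - 7 = 86

Range = 86


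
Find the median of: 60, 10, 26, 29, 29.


Sorted: 10, 26, 29, 29, 60
n = 5 (odd)
Middle value = 29

Median = 29


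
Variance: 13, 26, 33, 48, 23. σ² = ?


Mean = 28.6000
Squared deviations: 243.3600, 6.7600, 19.3600, 376.3600, 31.3600
Sum = 677.2000
Variance = 677.2000/5 = 135.4400

Variance = 135.4400


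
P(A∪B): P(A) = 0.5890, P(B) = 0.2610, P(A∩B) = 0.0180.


P(A∪B) = 0.5890 + 0.2610 - 0.0180
= 0.8500 - 0.0180
= 0.8320

P(A∪B) = 0.8320


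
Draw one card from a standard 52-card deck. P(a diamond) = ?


13 diamonds in 52 cards
P = 13/52 = 0.2500

P = 0.2500


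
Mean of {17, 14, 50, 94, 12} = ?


Sum = 17 + 14 + 50 + 94 + 12 = 187
n = 5
Mean = 187/5 = 37.4000

Mean = 37.4000


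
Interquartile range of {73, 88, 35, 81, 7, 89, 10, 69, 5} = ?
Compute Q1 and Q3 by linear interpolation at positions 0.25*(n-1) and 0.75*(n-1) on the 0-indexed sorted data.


Sorted: 5, 7, 10, 35, 69, 73, 81, 88, 89
Q1 (25th %ile) = 10.0000
Q3 (75th %ile) = 81.0000
IQR = 81.0000 - 10.0000 = 71.0000

IQR = 71.0000


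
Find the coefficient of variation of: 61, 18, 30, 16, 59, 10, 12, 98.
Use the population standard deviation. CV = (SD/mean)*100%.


Mean = 38.0000
SD = 29.5339
CV = (29.5339/38.0000)*100 = 77.7207%

CV = 77.7207%


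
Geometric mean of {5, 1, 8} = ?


Product = 5 × 1 × 8 = 40
GM = 40^(1/3) = 3.4200

GM = 3.4200


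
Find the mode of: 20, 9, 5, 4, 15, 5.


Frequencies: 4:1, 5:2, 9:1, 15:1, 20:1
Max frequency = 2
Mode = 5

Mode = 5


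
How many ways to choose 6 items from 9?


C(9,6) = 9!/(6! × 3!)
= 362880/(720 × 6)
= 84

C(9,6) = 84


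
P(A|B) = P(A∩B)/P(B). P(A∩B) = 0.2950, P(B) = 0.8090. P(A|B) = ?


P(A|B) = 0.2950/0.8090 = 0.3646

P(A|B) = 0.3646


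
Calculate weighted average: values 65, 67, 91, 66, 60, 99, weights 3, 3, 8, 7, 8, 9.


Numerator = 65*3 + 67*3 + 91*8 + 66*7 + 60*8 + 99*9 = 2957
Denominator = 3 + 3 + 8 + 7 + 8 + 9 = 38
WM = 2957/38 = 77.8158

WM = 77.8158


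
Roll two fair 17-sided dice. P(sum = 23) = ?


Total outcomes = 17×17 = 289
Favorable (sum = 23): 12
P = 12/289 = 0.0415

P = 0.0415


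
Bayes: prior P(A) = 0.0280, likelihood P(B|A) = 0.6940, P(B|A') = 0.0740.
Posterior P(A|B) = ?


P(B) = P(B|A)*P(A) + P(B|A')*P(A')
= 0.6940*0.0280 + 0.0740*0.9720
= 0.019432 + 0.071928 = 0.091360
P(A|B) = 0.019432/0.091360 = 0.2127

P(A|B) = 0.2127


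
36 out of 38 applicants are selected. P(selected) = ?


P = 36/38 = 0.9474

P = 0.9474


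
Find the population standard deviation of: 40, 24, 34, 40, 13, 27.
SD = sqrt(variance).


Mean = 29.6667
Variance = 91.5556
SD = sqrt(91.5556) = 9.5685

SD = 9.5685


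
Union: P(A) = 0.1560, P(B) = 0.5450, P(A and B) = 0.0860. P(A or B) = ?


P(A∪B) = 0.1560 + 0.5450 - 0.0860
= 0.7010 - 0.0860
= 0.6150

P(A∪B) = 0.6150


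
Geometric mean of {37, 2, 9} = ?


Product = 37 × 2 × 9 = 666
GM = 666^(1/3) = 8.7329

GM = 8.7329


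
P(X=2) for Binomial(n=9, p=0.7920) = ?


C(9,2) = 36
p^2 = 0.627264
(1-p)^7 = 1.684393e-05
P = 36 * 0.627264 * 1.684393e-05 = 0.0004

P(X=2) = 0.0004


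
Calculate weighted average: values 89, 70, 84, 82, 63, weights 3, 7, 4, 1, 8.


Numerator = 89*3 + 70*7 + 84*4 + 82*1 + 63*8 = 1679
Denominator = 3 + 7 + 4 + 1 + 8 = 23
WM = 1679/23 = 73.0000

WM = 73.0000


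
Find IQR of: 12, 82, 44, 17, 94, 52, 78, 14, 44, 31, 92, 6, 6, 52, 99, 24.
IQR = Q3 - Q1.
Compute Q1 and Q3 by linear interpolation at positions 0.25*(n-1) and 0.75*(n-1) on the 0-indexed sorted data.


Sorted: 6, 6, 12, 14, 17, 24, 31, 44, 44, 52, 52, 78, 82, 92, 94, 99
Q1 (25th %ile) = 16.2500
Q3 (75th %ile) = 79.0000
IQR = 79.0000 - 16.2500 = 62.7500

IQR = 62.7500


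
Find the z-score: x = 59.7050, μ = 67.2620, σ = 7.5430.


z = (59.7050 - 67.2620)/7.5430
= -7.5570/7.5430
= -1.0019

z = -1.0019


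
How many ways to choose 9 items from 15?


C(15,9) = 15!/(9! × 6!)
= 1307674368000/(362880 × 720)
= 5005

C(15,9) = 5005


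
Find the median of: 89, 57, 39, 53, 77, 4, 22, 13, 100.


Sorted: 4, 13, 22, 39, 53, 57, 77, 89, 100
n = 9 (odd)
Middle value = 53

Median = 53


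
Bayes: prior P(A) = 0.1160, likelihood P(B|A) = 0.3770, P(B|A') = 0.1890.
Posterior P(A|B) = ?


P(B) = P(B|A)*P(A) + P(B|A')*P(A')
= 0.3770*0.1160 + 0.1890*0.8840
= 0.043732 + 0.167076 = 0.210808
P(A|B) = 0.043732/0.210808 = 0.2074

P(A|B) = 0.2074


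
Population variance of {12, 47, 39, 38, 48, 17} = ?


Mean = 33.5000
Squared deviations: 462.2500, 182.2500, 30.2500, 20.2500, 210.2500, 272.2500
Sum = 1177.5000
Variance = 1177.5000/6 = 196.2500

Variance = 196.2500


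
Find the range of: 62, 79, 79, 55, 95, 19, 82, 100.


Max = 100, Min = 19
Range = 100 - 19 = 81

Range = 81


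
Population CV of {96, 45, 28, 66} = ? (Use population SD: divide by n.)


Mean = 58.7500
SD = 25.3710
CV = (25.3710/58.7500)*100 = 43.1847%

CV = 43.1847%


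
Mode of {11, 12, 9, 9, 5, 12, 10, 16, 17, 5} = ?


Frequencies: 5:2, 9:2, 10:1, 11:1, 12:2, 16:1, 17:1
Max frequency = 2
Mode = 5, 9, 12

Mode = 5, 9, 12


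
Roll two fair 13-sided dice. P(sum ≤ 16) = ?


Total outcomes = 13×13 = 169
Favorable (sum ≤ 16): 114
P = 114/169 = 0.6746

P = 0.6746


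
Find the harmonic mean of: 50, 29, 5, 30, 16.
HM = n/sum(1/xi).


Sum of reciprocals = 1/50 + 1/29 + 1/5 + 1/30 + 1/16 = 0.350316
HM = 5/0.350316 = 14.2728

HM = 14.2728


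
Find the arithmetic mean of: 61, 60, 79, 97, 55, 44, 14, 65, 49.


Sum = 61 + 60 + 79 + 97 + 55 + 44 + 14 + 65 + 49 = 524
n = 9
Mean = 524/9 = 58.2222

Mean = 58.2222


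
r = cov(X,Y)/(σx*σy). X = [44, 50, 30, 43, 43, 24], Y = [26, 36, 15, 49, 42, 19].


Mean X = 39.0000, Mean Y = 31.1667
SD X = 8.981462, SD Y = 12.212243
Cov = 78.333333
r = 78.333333/(8.981462*12.212243) = 0.7142

r = 0.7142


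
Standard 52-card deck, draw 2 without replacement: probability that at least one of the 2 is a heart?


P(at least one) = 1 - P(none)
P(none) = (39/52) × (38/51) = 0.558824
P(at least one) = 1 - 0.558824 = 0.4412

P = 0.4412


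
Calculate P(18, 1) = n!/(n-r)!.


P(18,1) = 18!/17!
= 6402373705728000/355687428096000
= 18

P(18,1) = 18


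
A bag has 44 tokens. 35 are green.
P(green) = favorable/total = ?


P = 35/44 = 0.7955

P = 0.7955


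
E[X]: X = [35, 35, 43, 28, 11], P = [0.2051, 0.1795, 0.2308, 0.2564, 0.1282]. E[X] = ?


E[X] = 35*0.2051 + 35*0.1795 + 43*0.2308 + 28*0.2564 + 11*0.1282
= 7.1785 + 6.2825 + 9.9244 + 7.1792 + 1.4102
= 31.9748

E[X] = 31.9748


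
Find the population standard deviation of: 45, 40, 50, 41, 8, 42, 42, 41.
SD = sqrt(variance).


Mean = 38.6250
Variance = 142.9844
SD = sqrt(142.9844) = 11.9576

SD = 11.9576


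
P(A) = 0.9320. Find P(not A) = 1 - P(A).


P(not A) = 1 - 0.9320 = 0.0680

P(not A) = 0.0680


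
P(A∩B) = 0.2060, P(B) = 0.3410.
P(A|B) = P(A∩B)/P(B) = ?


P(A|B) = 0.2060/0.3410 = 0.6041

P(A|B) = 0.6041


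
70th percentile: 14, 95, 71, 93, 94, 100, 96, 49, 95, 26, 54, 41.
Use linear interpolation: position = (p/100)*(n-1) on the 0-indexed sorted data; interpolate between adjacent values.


Sorted: 14, 26, 41, 49, 54, 71, 93, 94, 95, 95, 96, 100
n = 12
Index = 70/100 * 11 = 7.7000
Lower = data[7] = 94, Upper = data[8] = 95
P70 = 94 + 0.7000*(1) = 94.7000

P70 = 94.7000


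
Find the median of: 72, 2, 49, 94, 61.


Sorted: 2, 49, 61, 72, 94
n = 5 (odd)
Middle value = 61

Median = 61


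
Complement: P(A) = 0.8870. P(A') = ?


P(not A) = 1 - 0.8870 = 0.1130

P(not A) = 0.1130


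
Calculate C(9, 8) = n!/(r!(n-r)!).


C(9,8) = 9!/(8! × 1!)
= 362880/(40320 × 1)
= 9

C(9,8) = 9


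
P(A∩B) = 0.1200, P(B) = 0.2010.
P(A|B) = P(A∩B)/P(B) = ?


P(A|B) = 0.1200/0.2010 = 0.5970

P(A|B) = 0.5970


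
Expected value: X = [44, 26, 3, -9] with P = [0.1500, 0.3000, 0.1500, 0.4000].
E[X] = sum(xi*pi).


E[X] = 44*0.1500 + 26*0.3000 + 3*0.1500 - 9*0.4000
= 6.6000 + 7.8000 + 0.4500 - 3.6000
= 11.2500

E[X] = 11.2500


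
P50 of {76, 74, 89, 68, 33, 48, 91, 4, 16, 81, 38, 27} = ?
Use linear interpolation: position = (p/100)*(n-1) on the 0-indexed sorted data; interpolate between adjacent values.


Sorted: 4, 16, 27, 33, 38, 48, 68, 74, 76, 81, 89, 91
n = 12
Index = 50/100 * 11 = 5.5000
Lower = data[5] = 48, Upper = data[6] = 68
P50 = 48 + 0.5000*(20) = 58.0000

P50 = 58.0000


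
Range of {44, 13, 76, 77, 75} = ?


Max = 77, Min = 13
Range = 77 - 13 = 64

Range = 64


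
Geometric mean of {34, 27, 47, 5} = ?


Product = 34 × 27 × 47 × 5 = 215730
GM = 215730^(1/4) = 21.5515

GM = 21.5515


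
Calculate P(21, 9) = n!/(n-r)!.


P(21,9) = 21!/12!
= 51090942171709440000/479001600
= 106661318400

P(21,9) = 106661318400


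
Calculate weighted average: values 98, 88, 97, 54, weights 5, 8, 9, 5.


Numerator = 98*5 + 88*8 + 97*9 + 54*5 = 2337
Denominator = 5 + 8 + 9 + 5 = 27
WM = 2337/27 = 86.5556

WM = 86.5556


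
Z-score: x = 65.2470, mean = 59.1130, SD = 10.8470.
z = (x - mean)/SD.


z = (65.2470 - 59.1130)/10.8470
= 6.1340/10.8470
= 0.5655

z = 0.5655


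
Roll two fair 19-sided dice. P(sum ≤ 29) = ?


Total outcomes = 19×19 = 361
Favorable (sum ≤ 29): 316
P = 316/361 = 0.8753

P = 0.8753


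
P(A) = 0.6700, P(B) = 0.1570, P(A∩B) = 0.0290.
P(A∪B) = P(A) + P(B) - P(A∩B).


P(A∪B) = 0.6700 + 0.1570 - 0.0290
= 0.8270 - 0.0290
= 0.7980

P(A∪B) = 0.7980


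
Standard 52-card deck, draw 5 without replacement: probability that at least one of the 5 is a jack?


P(at least one) = 1 - P(none)
P(none) = (48/52) × (47/51) × (46/50) × (45/49) × (44/48) = 0.658842
P(at least one) = 1 - 0.658842 = 0.3412

P = 0.3412


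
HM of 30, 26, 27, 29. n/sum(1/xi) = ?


Sum of reciprocals = 1/30 + 1/26 + 1/27 + 1/29 = 0.143315
HM = 4/0.143315 = 27.9106

HM = 27.9106


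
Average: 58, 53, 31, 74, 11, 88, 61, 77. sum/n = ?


Sum = 58 + 53 + 31 + 74 + 11 + 88 + 61 + 77 = 453
n = 8
Mean = 453/8 = 56.6250

Mean = 56.6250


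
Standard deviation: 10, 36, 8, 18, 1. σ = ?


Mean = 14.6000
Variance = 143.8400
SD = sqrt(143.8400) = 11.9933

SD = 11.9933


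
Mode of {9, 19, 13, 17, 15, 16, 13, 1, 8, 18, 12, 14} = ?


Frequencies: 1:1, 8:1, 9:1, 12:1, 13:2, 14:1, 15:1, 16:1, 17:1, 18:1, 19:1
Max frequency = 2
Mode = 13

Mode = 13


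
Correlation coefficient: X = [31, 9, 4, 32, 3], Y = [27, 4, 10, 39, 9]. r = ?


Mean X = 15.8000, Mean Y = 17.8000
SD X = 12.983066, SD Y = 13.136209
Cov = 156.360000
r = 156.360000/(12.983066*13.136209) = 0.9168

r = 0.9168


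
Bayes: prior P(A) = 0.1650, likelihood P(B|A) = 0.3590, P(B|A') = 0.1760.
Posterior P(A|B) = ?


P(B) = P(B|A)*P(A) + P(B|A')*P(A')
= 0.3590*0.1650 + 0.1760*0.8350
= 0.059235 + 0.146960 = 0.206195
P(A|B) = 0.059235/0.206195 = 0.2873

P(A|B) = 0.2873


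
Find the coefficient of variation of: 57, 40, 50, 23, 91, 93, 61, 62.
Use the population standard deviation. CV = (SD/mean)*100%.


Mean = 59.6250
SD = 22.1694
CV = (22.1694/59.6250)*100 = 37.1815%

CV = 37.1815%


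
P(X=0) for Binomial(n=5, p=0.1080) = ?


C(5,0) = 1
p^0 = 1.000000
(1-p)^5 = 0.564708
P = 1 * 1.000000 * 0.564708 = 0.5647

P(X=0) = 0.5647


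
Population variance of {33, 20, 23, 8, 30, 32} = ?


Mean = 24.3333
Squared deviations: 75.1111, 18.7778, 1.7778, 266.7778, 32.1111, 58.7778
Sum = 453.3333
Variance = 453.3333/6 = 75.5556

Variance = 75.5556


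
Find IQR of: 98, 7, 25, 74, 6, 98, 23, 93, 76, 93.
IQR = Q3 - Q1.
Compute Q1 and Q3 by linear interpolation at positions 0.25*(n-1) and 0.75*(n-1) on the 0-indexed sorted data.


Sorted: 6, 7, 23, 25, 74, 76, 93, 93, 98, 98
Q1 (25th %ile) = 23.5000
Q3 (75th %ile) = 93.0000
IQR = 93.0000 - 23.5000 = 69.5000

IQR = 69.5000


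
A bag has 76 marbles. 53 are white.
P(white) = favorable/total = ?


P = 53/76 = 0.6974

P = 0.6974


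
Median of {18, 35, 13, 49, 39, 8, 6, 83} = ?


Sorted: 6, 8, 13, 18, 35, 39, 49, 83
n = 8 (even)
Middle values: 18 and 35
Median = (18+35)/2 = 26.5000

Median = 26.5000


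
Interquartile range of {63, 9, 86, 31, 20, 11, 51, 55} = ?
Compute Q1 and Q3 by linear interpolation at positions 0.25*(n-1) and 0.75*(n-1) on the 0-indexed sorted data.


Sorted: 9, 11, 20, 31, 51, 55, 63, 86
Q1 (25th %ile) = 17.7500
Q3 (75th %ile) = 57.0000
IQR = 57.0000 - 17.7500 = 39.2500

IQR = 39.2500


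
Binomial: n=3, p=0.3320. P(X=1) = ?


C(3,1) = 3
p^1 = 0.332000
(1-p)^2 = 0.446224
P = 3 * 0.332000 * 0.446224 = 0.4444

P(X=1) = 0.4444


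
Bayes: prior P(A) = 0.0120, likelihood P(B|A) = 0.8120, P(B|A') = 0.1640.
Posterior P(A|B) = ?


P(B) = P(B|A)*P(A) + P(B|A')*P(A')
= 0.8120*0.0120 + 0.1640*0.9880
= 0.009744 + 0.162032 = 0.171776
P(A|B) = 0.009744/0.171776 = 0.0567

P(A|B) = 0.0567


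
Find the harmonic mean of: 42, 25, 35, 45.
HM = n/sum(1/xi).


Sum of reciprocals = 1/42 + 1/25 + 1/35 + 1/45 = 0.114603
HM = 4/0.114603 = 34.9030

HM = 34.9030


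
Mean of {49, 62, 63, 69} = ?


Sum = 49 + 62 + 63 + 69 = 243
n = 4
Mean = 243/4 = 60.7500

Mean = 60.7500


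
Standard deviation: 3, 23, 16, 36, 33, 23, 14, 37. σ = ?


Mean = 23.1250
Variance = 124.3594
SD = sqrt(124.3594) = 11.1517

SD = 11.1517


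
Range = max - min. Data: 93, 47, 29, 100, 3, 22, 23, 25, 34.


Max = 100, Min = 3
Range = 100 - 3 = 97

Range = 97


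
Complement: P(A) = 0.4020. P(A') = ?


P(not A) = 1 - 0.4020 = 0.5980

P(not A) = 0.5980


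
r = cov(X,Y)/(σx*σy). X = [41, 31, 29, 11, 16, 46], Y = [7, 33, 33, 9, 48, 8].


Mean X = 29.0000, Mean Y = 23.0000
SD X = 12.449900, SD Y = 15.821926
Cov = -83.333333
r = -83.333333/(12.449900*15.821926) = -0.4231

r = -0.4231


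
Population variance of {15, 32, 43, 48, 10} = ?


Mean = 29.6000
Squared deviations: 213.1600, 5.7600, 179.5600, 338.5600, 384.1600
Sum = 1121.2000
Variance = 1121.2000/5 = 224.2400

Variance = 224.2400


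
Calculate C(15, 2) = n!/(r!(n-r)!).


C(15,2) = 15!/(2! × 13!)
= 1307674368000/(2 × 6227020800)
= 105

C(15,2) = 105


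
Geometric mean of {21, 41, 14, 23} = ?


Product = 21 × 41 × 14 × 23 = 277242
GM = 277242^(1/4) = 22.9464

GM = 22.9464


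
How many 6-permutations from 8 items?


P(8,6) = 8!/2!
= 40320/2
= 20160

P(8,6) = 20160


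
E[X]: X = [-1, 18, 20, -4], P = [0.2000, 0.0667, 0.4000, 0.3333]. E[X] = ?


E[X] = -1*0.2000 + 18*0.0667 + 20*0.4000 - 4*0.3333
= -0.2000 + 1.2006 + 8.0000 - 1.3332
= 7.6674

E[X] = 7.6674


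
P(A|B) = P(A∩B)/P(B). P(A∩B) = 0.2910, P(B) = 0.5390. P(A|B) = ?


P(A|B) = 0.2910/0.5390 = 0.5399

P(A|B) = 0.5399


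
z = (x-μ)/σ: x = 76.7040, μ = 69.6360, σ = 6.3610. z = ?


z = (76.7040 - 69.6360)/6.3610
= 7.0680/6.3610
= 1.1111

z = 1.1111


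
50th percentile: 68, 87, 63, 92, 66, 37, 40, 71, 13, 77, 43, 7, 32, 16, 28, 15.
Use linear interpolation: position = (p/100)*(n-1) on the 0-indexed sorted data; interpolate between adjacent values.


Sorted: 7, 13, 15, 16, 28, 32, 37, 40, 43, 63, 66, 68, 71, 77, 87, 92
n = 16
Index = 50/100 * 15 = 7.5000
Lower = data[7] = 40, Upper = data[8] = 43
P50 = 40 + 0.5000*(3) = 41.5000

P50 = 41.5000


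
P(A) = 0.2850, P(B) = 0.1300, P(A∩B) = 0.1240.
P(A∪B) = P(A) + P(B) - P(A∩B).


P(A∪B) = 0.2850 + 0.1300 - 0.1240
= 0.4150 - 0.1240
= 0.2910

P(A∪B) = 0.2910


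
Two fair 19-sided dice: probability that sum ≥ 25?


Total outcomes = 19×19 = 361
Favorable (sum ≥ 25): 105
P = 105/361 = 0.2909

P = 0.2909


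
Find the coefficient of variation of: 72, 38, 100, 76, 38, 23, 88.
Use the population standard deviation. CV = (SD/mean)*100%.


Mean = 62.1429
SD = 26.9626
CV = (26.9626/62.1429)*100 = 43.3880%

CV = 43.3880%


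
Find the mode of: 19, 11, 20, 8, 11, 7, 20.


Frequencies: 7:1, 8:1, 11:2, 19:1, 20:2
Max frequency = 2
Mode = 11, 20

Mode = 11, 20


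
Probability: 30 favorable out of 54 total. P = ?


P = 30/54 = 0.5556

P = 0.5556


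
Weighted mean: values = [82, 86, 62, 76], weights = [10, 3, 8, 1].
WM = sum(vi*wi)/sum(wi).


Numerator = 82*10 + 86*3 + 62*8 + 76*1 = 1650
Denominator = 10 + 3 + 8 + 1 = 22
WM = 1650/22 = 75.0000

WM = 75.0000


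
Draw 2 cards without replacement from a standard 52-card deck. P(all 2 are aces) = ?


P(all aces) = (4/52) × (3/51)
= 0.0045

P = 0.0045


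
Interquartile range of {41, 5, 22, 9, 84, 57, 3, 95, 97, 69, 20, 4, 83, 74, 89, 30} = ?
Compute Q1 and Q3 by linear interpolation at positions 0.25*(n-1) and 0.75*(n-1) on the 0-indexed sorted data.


Sorted: 3, 4, 5, 9, 20, 22, 30, 41, 57, 69, 74, 83, 84, 89, 95, 97
Q1 (25th %ile) = 17.2500
Q3 (75th %ile) = 83.2500
IQR = 83.2500 - 17.2500 = 66.0000

IQR = 66.0000


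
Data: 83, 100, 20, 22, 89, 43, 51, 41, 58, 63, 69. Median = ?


Sorted: 20, 22, 41, 43, 51, 58, 63, 69, 83, 89, 100
n = 11 (odd)
Middle value = 58

Median = 58


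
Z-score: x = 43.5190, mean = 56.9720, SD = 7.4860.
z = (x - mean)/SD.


z = (43.5190 - 56.9720)/7.4860
= -13.4530/7.4860
= -1.7971

z = -1.7971


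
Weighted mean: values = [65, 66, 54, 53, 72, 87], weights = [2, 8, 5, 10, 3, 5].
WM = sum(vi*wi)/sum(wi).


Numerator = 65*2 + 66*8 + 54*5 + 53*10 + 72*3 + 87*5 = 2109
Denominator = 2 + 8 + 5 + 10 + 3 + 5 = 33
WM = 2109/33 = 63.9091

WM = 63.9091


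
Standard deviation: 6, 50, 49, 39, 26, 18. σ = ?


Mean = 31.3333
Variance = 261.2222
SD = sqrt(261.2222) = 16.1624

SD = 16.1624


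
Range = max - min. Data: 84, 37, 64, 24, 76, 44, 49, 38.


Max = 84, Min = 24
Range = 84 - 24 = 60

Range = 60


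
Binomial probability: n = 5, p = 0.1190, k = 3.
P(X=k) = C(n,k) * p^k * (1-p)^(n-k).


C(5,3) = 10
p^3 = 0.001685
(1-p)^2 = 0.776161
P = 10 * 0.001685 * 0.776161 = 0.0131

P(X=3) = 0.0131


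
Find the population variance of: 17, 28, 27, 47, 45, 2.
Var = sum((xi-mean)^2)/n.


Mean = 27.6667
Squared deviations: 113.7778, 0.1111, 0.4444, 373.7778, 300.4444, 658.7778
Sum = 1447.3333
Variance = 1447.3333/6 = 241.2222

Variance = 241.2222


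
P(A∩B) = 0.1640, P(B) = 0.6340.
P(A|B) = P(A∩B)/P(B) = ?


P(A|B) = 0.1640/0.6340 = 0.2587

P(A|B) = 0.2587


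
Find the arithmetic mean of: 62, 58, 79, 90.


Sum = 62 + 58 + 79 + 90 = 289
n = 4
Mean = 289/4 = 72.2500

Mean = 72.2500


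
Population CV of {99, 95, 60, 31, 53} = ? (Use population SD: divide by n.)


Mean = 67.6000
SD = 25.8735
CV = (25.8735/67.6000)*100 = 38.2745%

CV = 38.2745%


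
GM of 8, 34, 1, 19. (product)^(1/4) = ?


Product = 8 × 34 × 1 × 19 = 5168
GM = 5168^(1/4) = 8.4787

GM = 8.4787


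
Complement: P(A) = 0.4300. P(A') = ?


P(not A) = 1 - 0.4300 = 0.5700

P(not A) = 0.5700


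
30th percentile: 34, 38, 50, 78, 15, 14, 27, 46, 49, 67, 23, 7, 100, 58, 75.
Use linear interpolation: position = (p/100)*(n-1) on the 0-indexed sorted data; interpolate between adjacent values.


Sorted: 7, 14, 15, 23, 27, 34, 38, 46, 49, 50, 58, 67, 75, 78, 100
n = 15
Index = 30/100 * 14 = 4.2000
Lower = data[4] = 27, Upper = data[5] = 34
P30 = 27 + 0.2000*(7) = 28.4000

P30 = 28.4000


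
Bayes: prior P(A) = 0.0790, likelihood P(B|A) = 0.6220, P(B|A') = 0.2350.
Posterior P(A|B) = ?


P(B) = P(B|A)*P(A) + P(B|A')*P(A')
= 0.6220*0.0790 + 0.2350*0.9210
= 0.049138 + 0.216435 = 0.265573
P(A|B) = 0.049138/0.265573 = 0.1850

P(A|B) = 0.1850


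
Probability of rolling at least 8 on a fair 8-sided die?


Favorable outcomes (roll ≥ 8): 1
Total outcomes = 8
P = 1/8 = 0.1250

P = 0.1250


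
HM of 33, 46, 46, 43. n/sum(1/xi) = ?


Sum of reciprocals = 1/33 + 1/46 + 1/46 + 1/43 = 0.097037
HM = 4/0.097037 = 41.2213

HM = 41.2213


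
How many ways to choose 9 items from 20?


C(20,9) = 20!/(9! × 11!)
= 2432902008176640000/(362880 × 39916800)
= 167960

C(20,9) = 167960


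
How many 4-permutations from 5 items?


P(5,4) = 5!/1!
= 120/1
= 120

P(5,4) = 120


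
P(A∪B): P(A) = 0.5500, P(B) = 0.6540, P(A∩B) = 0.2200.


P(A∪B) = 0.5500 + 0.6540 - 0.2200
= 1.2040 - 0.2200
= 0.9840

P(A∪B) = 0.9840


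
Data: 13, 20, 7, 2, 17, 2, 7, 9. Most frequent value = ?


Frequencies: 2:2, 7:2, 9:1, 13:1, 17:1, 20:1
Max frequency = 2
Mode = 2, 7

Mode = 2, 7


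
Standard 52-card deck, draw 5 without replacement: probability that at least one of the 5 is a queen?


P(at least one) = 1 - P(none)
P(none) = (48/52) × (47/51) × (46/50) × (45/49) × (44/48) = 0.658842
P(at least one) = 1 - 0.658842 = 0.3412

P = 0.3412


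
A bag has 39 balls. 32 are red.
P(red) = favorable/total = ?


P = 32/39 = 0.8205

P = 0.8205


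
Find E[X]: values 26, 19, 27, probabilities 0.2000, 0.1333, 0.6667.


E[X] = 26*0.2000 + 19*0.1333 + 27*0.6667
= 5.2000 + 2.5327 + 18.0009
= 25.7336

E[X] = 25.7336


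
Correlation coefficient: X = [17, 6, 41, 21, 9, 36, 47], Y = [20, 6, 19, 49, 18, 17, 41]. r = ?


Mean X = 25.2857, Mean Y = 24.2857
SD X = 14.916092, SD Y = 13.956200
Cov = 83.775510
r = 83.775510/(14.916092*13.956200) = 0.4024

r = 0.4024


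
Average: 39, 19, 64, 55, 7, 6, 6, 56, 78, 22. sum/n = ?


Sum = 39 + 19 + 64 + 55 + 7 + 6 + 6 + 56 + 78 + 22 = 352
n = 10
Mean = 352/10 = 35.2000

Mean = 35.2000


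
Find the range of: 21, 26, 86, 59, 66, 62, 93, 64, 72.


Max = 93, Min = 21
Range = 93 - 21 = 72

Range = 72


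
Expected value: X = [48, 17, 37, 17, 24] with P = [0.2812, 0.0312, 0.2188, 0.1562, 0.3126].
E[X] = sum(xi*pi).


E[X] = 48*0.2812 + 17*0.0312 + 37*0.2188 + 17*0.1562 + 24*0.3126
= 13.4976 + 0.5304 + 8.0956 + 2.6554 + 7.5024
= 32.2814

E[X] = 32.2814


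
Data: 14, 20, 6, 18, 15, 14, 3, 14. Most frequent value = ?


Frequencies: 3:1, 6:1, 14:3, 15:1, 18:1, 20:1
Max frequency = 3
Mode = 14

Mode = 14


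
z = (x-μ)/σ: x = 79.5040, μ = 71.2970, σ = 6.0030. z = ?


z = (79.5040 - 71.2970)/6.0030
= 8.2070/6.0030
= 1.3671

z = 1.3671


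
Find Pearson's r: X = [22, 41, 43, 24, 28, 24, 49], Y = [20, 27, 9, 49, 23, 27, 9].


Mean X = 33.0000, Mean Y = 23.4286
SD X = 10.198039, SD Y = 12.579543
Cov = -81.285714
r = -81.285714/(10.198039*12.579543) = -0.6336

r = -0.6336


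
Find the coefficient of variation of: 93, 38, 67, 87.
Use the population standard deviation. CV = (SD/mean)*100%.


Mean = 71.2500
SD = 21.4753
CV = (21.4753/71.2500)*100 = 30.1407%

CV = 30.1407%


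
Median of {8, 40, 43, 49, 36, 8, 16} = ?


Sorted: 8, 8, 16, 36, 40, 43, 49
n = 7 (odd)
Middle value = 36

Median = 36


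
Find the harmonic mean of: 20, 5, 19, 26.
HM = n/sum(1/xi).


Sum of reciprocals = 1/20 + 1/5 + 1/19 + 1/26 = 0.341093
HM = 4/0.341093 = 11.7270

HM = 11.7270


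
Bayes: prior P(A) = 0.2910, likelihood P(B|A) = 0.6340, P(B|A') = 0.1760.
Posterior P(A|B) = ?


P(B) = P(B|A)*P(A) + P(B|A')*P(A')
= 0.6340*0.2910 + 0.1760*0.7090
= 0.184494 + 0.124784 = 0.309278
P(A|B) = 0.184494/0.309278 = 0.5965

P(A|B) = 0.5965


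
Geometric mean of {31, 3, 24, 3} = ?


Product = 31 × 3 × 24 × 3 = 6696
GM = 6696^(1/4) = 9.0459

GM = 9.0459


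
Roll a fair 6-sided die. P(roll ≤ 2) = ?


Favorable outcomes (roll ≤ 2): 2
Total outcomes = 6
P = 2/6 = 0.3333

P = 0.3333


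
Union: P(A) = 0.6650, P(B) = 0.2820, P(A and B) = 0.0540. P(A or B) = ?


P(A∪B) = 0.6650 + 0.2820 - 0.0540
= 0.9470 - 0.0540
= 0.8930

P(A∪B) = 0.8930


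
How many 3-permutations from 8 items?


P(8,3) = 8!/5!
= 40320/120
= 336

P(8,3) = 336


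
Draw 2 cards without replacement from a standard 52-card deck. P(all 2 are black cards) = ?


P(all black cards) = (26/52) × (25/51)
= 0.2451

P = 0.2451


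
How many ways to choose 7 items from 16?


C(16,7) = 16!/(7! × 9!)
= 20922789888000/(5040 × 362880)
= 11440

C(16,7) = 11440


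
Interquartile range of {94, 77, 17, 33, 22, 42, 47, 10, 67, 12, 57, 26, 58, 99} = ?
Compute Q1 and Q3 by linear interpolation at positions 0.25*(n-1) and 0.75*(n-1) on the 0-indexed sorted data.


Sorted: 10, 12, 17, 22, 26, 33, 42, 47, 57, 58, 67, 77, 94, 99
Q1 (25th %ile) = 23.0000
Q3 (75th %ile) = 64.7500
IQR = 64.7500 - 23.0000 = 41.7500

IQR = 41.7500


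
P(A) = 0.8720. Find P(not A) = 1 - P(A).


P(not A) = 1 - 0.8720 = 0.1280

P(not A) = 0.1280


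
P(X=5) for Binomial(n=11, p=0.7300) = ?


C(11,5) = 462
p^5 = 0.207307
(1-p)^6 = 0.000387
P = 462 * 0.207307 * 0.000387 = 0.0371

P(X=5) = 0.0371


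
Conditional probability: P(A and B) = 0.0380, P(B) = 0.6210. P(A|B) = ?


P(A|B) = 0.0380/0.6210 = 0.0612

P(A|B) = 0.0612


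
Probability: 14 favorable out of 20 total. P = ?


P = 14/20 = 0.7000

P = 0.7000


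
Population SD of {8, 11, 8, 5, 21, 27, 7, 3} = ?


Mean = 11.2500
Variance = 61.1875
SD = sqrt(61.1875) = 7.8222

SD = 7.8222


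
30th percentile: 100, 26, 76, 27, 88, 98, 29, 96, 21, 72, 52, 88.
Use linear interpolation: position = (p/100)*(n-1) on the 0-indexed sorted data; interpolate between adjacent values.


Sorted: 21, 26, 27, 29, 52, 72, 76, 88, 88, 96, 98, 100
n = 12
Index = 30/100 * 11 = 3.3000
Lower = data[3] = 29, Upper = data[4] = 52
P30 = 29 + 0.3000*(23) = 35.9000

P30 = 35.9000
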